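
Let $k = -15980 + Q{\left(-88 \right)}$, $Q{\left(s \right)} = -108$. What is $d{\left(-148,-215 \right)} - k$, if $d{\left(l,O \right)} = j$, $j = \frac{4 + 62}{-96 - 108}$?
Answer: $\frac{546981}{34} \approx 16088.0$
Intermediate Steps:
$j = - \frac{11}{34}$ ($j = \frac{66}{-204} = 66 \left(- \frac{1}{204}\right) = - \frac{11}{34} \approx -0.32353$)
$d{\left(l,O \right)} = - \frac{11}{34}$
$k = -16088$ ($k = -15980 - 108 = -16088$)
$d{\left(-148,-215 \right)} - k = - \frac{11}{34} - -16088 = - \frac{11}{34} + 16088 = \frac{546981}{34}$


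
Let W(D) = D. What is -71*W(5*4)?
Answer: -1420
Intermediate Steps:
-71*W(5*4) = -355*4 = -71*20 = -1420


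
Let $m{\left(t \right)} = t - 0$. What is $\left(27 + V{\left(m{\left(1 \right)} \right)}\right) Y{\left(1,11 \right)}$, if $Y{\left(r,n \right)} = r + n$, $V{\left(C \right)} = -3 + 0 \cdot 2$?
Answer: $288$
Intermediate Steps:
$m{\left(t \right)} = t$ ($m{\left(t \right)} = t + 0 = t$)
$V{\left(C \right)} = -3$ ($V{\left(C \right)} = -3 + 0 = -3$)
$Y{\left(r,n \right)} = n + r$
$\left(27 + V{\left(m{\left(1 \right)} \right)}\right) Y{\left(1,11 \right)} = \left(27 - 3\right) \left(11 + 1\right) = 24 \cdot 12 = 288$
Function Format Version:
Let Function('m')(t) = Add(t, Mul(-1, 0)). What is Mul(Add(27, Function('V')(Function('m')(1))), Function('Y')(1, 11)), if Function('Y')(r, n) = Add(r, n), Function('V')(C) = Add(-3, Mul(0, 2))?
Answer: 288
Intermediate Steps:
Function('m')(t) = t (Function('m')(t) = Add(t, 0) = t)
Function('V')(C) = -3 (Function('V')(C) = Add(-3, 0) = -3)
Function('Y')(r, n) = Add(n, r)
Mul(Add(27, Function('V')(Function('m')(1))), Function('Y')(1, 11)) = Mul(Add(27, -3), Add(11, 1)) = Mul(24, 12) = 288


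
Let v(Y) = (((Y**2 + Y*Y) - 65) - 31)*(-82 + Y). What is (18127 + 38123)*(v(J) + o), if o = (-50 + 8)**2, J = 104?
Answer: 26750025000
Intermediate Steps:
v(Y) = (-96 + 2*Y**2)*(-82 + Y) (v(Y) = (((Y**2 + Y**2) - 65) - 31)*(-82 + Y) = ((2*Y**2 - 65) - 31)*(-82 + Y) = ((-65 + 2*Y**2) - 31)*(-82 + Y) = (-96 + 2*Y**2)*(-82 + Y))
o = 1764 (o = (-42)**2 = 1764)
(18127 + 38123)*(v(J) + o) = (18127 + 38123)*((7872 - 164*104**2 - 96*104 + 2*104**3) + 1764) = 56250*((7872 - 164*10816 - 9984 + 2*1124864) + 1764) = 56250*((7872 - 1773824 - 9984 + 2249728) + 1764) = 56250*(473792 + 1764) = 56250*475556 = 26750025000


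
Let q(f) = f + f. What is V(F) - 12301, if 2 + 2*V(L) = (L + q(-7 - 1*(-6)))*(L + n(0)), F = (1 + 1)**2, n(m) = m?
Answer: -12298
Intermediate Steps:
q(f) = 2*f
F = 4 (F = 2**2 = 4)
V(L) = -1 + L*(-2 + L)/2 (V(L) = -1 + ((L + 2*(-7 - 1*(-6)))*(L + 0))/2 = -1 + ((L + 2*(-7 + 6))*L)/2 = -1 + ((L + 2*(-1))*L)/2 = -1 + ((L - 2)*L)/2 = -1 + ((-2 + L)*L)/2 = -1 + (L*(-2 + L))/2 = -1 + L*(-2 + L)/2)
V(F) - 12301 = (-1 + (1/2)*4**2 - 1*4) - 12301 = (-1 + (1/2)*16 - 4) - 12301 = (-1 + 8 - 4) - 12301 = 3 - 12301 = -12298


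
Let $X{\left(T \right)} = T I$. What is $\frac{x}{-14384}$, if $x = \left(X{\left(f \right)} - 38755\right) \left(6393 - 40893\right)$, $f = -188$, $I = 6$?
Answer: $- \frac{343990875}{3596} \approx -95659.0$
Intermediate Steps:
$X{\left(T \right)} = 6 T$ ($X{\left(T \right)} = T 6 = 6 T$)
$x = 1375963500$ ($x = \left(6 \left(-188\right) - 38755\right) \left(6393 - 40893\right) = \left(-1128 - 38755\right) \left(-34500\right) = \left(-39883\right) \left(-34500\right) = 1375963500$)
$\frac{x}{-14384} = \frac{1375963500}{-14384} = 1375963500 \left(- \frac{1}{14384}\right) = - \frac{343990875}{3596}$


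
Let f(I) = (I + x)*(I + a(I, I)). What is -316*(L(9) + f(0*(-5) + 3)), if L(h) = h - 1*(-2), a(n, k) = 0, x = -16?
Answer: 8848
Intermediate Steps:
L(h) = 2 + h (L(h) = h + 2 = 2 + h)
f(I) = I*(-16 + I) (f(I) = (I - 16)*(I + 0) = (-16 + I)*I = I*(-16 + I))
-316*(L(9) + f(0*(-5) + 3)) = -316*((2 + 9) + (0*(-5) + 3)*(-16 + (0*(-5) + 3))) = -316*(11 + (0 + 3)*(-16 + (0 + 3))) = -316*(11 + 3*(-16 + 3)) = -316*(11 + 3*(-13)) = -316*(11 - 39) = -316*(-28) = 8848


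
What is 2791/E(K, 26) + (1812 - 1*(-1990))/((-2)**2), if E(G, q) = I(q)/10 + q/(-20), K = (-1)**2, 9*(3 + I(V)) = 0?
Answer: -6351/8 ≈ -793.88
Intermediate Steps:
I(V) = -3 (I(V) = -3 + (1/9)*0 = -3 + 0 = -3)
K = 1
E(G, q) = -3/10 - q/20 (E(G, q) = -3/10 + q/(-20) = -3*1/10 + q*(-1/20) = -3/10 - q/20)
2791/E(K, 26) + (1812 - 1*(-1990))/((-2)**2) = 2791/(-3/10 - 1/20*26) + (1812 - 1*(-1990))/((-2)**2) = 2791/(-3/10 - 13/10) + (1812 + 1990)/4 = 2791/(-8/5) + 3802*(1/4) = 2791*(-5/8) + 1901/2 = -13955/8 + 1901/2 = -6351/8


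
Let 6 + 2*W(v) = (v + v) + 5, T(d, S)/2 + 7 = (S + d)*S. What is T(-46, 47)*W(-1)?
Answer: -120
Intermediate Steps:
T(d, S) = -14 + 2*S*(S + d) (T(d, S) = -14 + 2*((S + d)*S) = -14 + 2*(S*(S + d)) = -14 + 2*S*(S + d))
W(v) = -½ + v (W(v) = -3 + ((v + v) + 5)/2 = -3 + (2*v + 5)/2 = -3 + (5 + 2*v)/2 = -3 + (5/2 + v) = -½ + v)
T(-46, 47)*W(-1) = (-14 + 2*47² + 2*47*(-46))*(-½ - 1) = (-14 + 2*2209 - 4324)*(-3/2) = (-14 + 4418 - 4324)*(-3/2) = 80*(-3/2) = -120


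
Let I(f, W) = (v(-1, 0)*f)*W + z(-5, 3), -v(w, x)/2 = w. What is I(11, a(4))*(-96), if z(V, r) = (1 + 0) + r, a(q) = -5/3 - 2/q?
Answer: 4192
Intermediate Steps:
a(q) = -5/3 - 2/q (a(q) = -5*⅓ - 2/q = -5/3 - 2/q)
z(V, r) = 1 + r
v(w, x) = -2*w
I(f, W) = 4 + 2*W*f (I(f, W) = ((-2*(-1))*f)*W + (1 + 3) = (2*f)*W + 4 = 2*W*f + 4 = 4 + 2*W*f)
I(11, a(4))*(-96) = (4 + 2*(-5/3 - 2/4)*11)*(-96) = (4 + 2*(-5/3 - 2*¼)*11)*(-96) = (4 + 2*(-5/3 - ½)*11)*(-96) = (4 + 2*(-13/6)*11)*(-96) = (4 - 143/3)*(-96) = -131/3*(-96) = 4192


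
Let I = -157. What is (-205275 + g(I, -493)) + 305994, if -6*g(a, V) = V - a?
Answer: 100775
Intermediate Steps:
g(a, V) = -V/6 + a/6 (g(a, V) = -(V - a)/6 = -V/6 + a/6)
(-205275 + g(I, -493)) + 305994 = (-205275 + (-1/6*(-493) + (1/6)*(-157))) + 305994 = (-205275 + (493/6 - 157/6)) + 305994 = (-205275 + 56) + 305994 = -205219 + 305994 = 100775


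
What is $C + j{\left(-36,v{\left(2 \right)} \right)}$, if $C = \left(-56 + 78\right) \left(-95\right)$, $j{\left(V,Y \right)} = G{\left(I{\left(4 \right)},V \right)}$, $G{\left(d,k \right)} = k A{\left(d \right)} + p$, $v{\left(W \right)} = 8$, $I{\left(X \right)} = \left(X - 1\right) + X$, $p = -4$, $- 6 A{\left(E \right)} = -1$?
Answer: $-2100$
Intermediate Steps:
$A{\left(E \right)} = \frac{1}{6}$ ($A{\left(E \right)} = \left(- \frac{1}{6}\right) \left(-1\right) = \frac{1}{6}$)
$I{\left(X \right)} = -1 + 2 X$ ($I{\left(X \right)} = \left(-1 + X\right) + X = -1 + 2 X$)
$G{\left(d,k \right)} = -4 + \frac{k}{6}$ ($G{\left(d,k \right)} = k \frac{1}{6} - 4 = \frac{k}{6} - 4 = -4 + \frac{k}{6}$)
$j{\left(V,Y \right)} = -4 + \frac{V}{6}$
$C = -2090$ ($C = 22 \left(-95\right) = -2090$)
$C + j{\left(-36,v{\left(2 \right)} \right)} = -2090 + \left(-4 + \frac{1}{6} \left(-36\right)\right) = -2090 - 10 = -2100$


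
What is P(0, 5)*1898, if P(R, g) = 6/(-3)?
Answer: -3796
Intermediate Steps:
P(R, g) = -2 (P(R, g) = 6*(-⅓) = -2)
P(0, 5)*1898 = -2*1898 = -3796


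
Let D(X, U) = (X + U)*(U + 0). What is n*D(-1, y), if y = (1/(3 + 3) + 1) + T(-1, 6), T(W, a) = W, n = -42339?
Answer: 70565/12 ≈ 5880.4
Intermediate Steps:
y = ⅙ (y = (1/(3 + 3) + 1) - 1 = (1/6 + 1) - 1 = (⅙ + 1) - 1 = 7/6 - 1 = ⅙ ≈ 0.16667)
D(X, U) = U*(U + X) (D(X, U) = (U + X)*U = U*(U + X))
n*D(-1, y) = -14113*(⅙ - 1)/2 = -14113*(-5)/(2*6) = -42339*(-5/36) = 70565/12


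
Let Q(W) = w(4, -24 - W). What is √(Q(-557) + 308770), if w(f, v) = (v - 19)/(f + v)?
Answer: 2*√22259993037/537 ≈ 555.67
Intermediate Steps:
w(f, v) = (-19 + v)/(f + v)
Q(W) = (-43 - W)/(-20 - W) (Q(W) = (-19 + (-24 - W))/(4 + (-24 - W)) = (-43 - W)/(-20 - W))
√(Q(-557) + 308770) = √((43 - 557)/(20 - 557) + 308770) = √(-514/(-537) + 308770) = √(-1/537*(-514) + 308770) = √(514/537 + 308770) = √(165810004/537) = 2*√22259993037/537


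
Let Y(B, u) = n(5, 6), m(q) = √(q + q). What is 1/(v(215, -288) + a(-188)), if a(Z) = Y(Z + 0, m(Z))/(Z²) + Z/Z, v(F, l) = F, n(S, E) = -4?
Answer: 8836/1908575 ≈ 0.0046296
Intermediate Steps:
m(q) = √2*√q (m(q) = √(2*q) = √2*√q)
Y(B, u) = -4
a(Z) = 1 - 4/Z² (a(Z) = -4/Z² + Z/Z = -4/Z² + 1 = 1 - 4/Z²)
1/(v(215, -288) + a(-188)) = 1/(215 + (1 - 4/(-188)²)) = 1/(215 + (1 - 4*1/35344)) = 1/(215 + (1 - 1/8836)) = 1/(215 + 8835/8836) = 1/(1908575/8836) = 8836/1908575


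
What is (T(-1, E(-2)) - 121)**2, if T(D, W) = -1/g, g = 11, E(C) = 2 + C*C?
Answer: 1774224/121 ≈ 14663.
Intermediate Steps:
E(C) = 2 + C**2
T(D, W) = -1/11
(T(-1, E(-2)) - 121)**2 = (-1/11 - 121)**2 = (-1332/11)**2 = 1774224/121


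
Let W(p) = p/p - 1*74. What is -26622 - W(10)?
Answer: -26549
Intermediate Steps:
W(p) = -73 (W(p) = 1 - 74 = -73)
-26622 - W(10) = -26622 - 1*(-73) = -26622 + 73 = -26549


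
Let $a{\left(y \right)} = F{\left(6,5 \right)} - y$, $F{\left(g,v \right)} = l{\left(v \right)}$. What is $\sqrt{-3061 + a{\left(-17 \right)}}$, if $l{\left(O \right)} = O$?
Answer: $i \sqrt{3039} \approx 55.127 i$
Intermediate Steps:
$F{\left(g,v \right)} = v$
$a{\left(y \right)} = 5 - y$
$\sqrt{-3061 + a{\left(-17 \right)}} = \sqrt{-3061 + \left(5 - -17\right)} = \sqrt{-3061 + \left(5 + 17\right)} = \sqrt{-3061 + 22} = \sqrt{-3039} = i \sqrt{3039}$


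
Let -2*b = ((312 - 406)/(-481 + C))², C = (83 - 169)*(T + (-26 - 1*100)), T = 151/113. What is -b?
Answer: 56413442/1338947522641 ≈ 4.2133e-5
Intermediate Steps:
T = 151/113 (T = 151*(1/113) = 151/113 ≈ 1.3363)
C = 1211482/113 (C = (83 - 169)*(151/113 + (-26 - 1*100)) = -86*(151/113 + (-26 - 100)) = -86*(151/113 - 126) = -86*(-14087/113) = 1211482/113 ≈ 10721.)
b = -56413442/1338947522641 (b = -(312 - 406)²/(-481 + 1211482/113)²/2 = -(-94/1157129/113)²/2 = -(-94*113/1157129)²/2 = -(-10622/1157129)²/2 = -½*112826884/1338947522641 = -56413442/1338947522641 ≈ -4.2133e-5)
-b = -1*(-56413442/1338947522641) = 56413442/1338947522641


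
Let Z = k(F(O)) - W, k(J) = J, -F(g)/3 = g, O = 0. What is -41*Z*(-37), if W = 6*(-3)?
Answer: 27306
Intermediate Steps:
F(g) = -3*g
W = -18
Z = 18 (Z = -3*0 - 1*(-18) = 0 + 18 = 18)
-41*Z*(-37) = -41*18*(-37) = -738*(-37) = 27306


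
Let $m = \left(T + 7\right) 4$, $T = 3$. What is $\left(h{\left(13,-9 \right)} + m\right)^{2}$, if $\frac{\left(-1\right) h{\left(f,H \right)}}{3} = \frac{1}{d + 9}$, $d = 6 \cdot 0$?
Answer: $\frac{14161}{9} \approx 1573.4$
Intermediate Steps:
$d = 0$
$h{\left(f,H \right)} = - \frac{1}{3}$ ($h{\left(f,H \right)} = - \frac{3}{0 + 9} = - \frac{3}{9} = \left(-3\right) \frac{1}{9} = - \frac{1}{3}$)
$m = 40$ ($m = \left(3 + 7\right) 4 = 10 \cdot 4 = 40$)
$\left(h{\left(13,-9 \right)} + m\right)^{2} = \left(- \frac{1}{3} + 40\right)^{2} = \left(\frac{119}{3}\right)^{2} = \frac{14161}{9}$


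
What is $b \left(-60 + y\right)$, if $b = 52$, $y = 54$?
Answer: $-312$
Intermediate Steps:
$b \left(-60 + y\right) = 52 \left(-60 + 54\right) = 52 \left(-6\right) = -312$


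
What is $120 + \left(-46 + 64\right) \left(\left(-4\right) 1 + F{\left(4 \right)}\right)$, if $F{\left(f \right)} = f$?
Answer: $120$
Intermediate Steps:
$120 + \left(-46 + 64\right) \left(\left(-4\right) 1 + F{\left(4 \right)}\right) = 120 + \left(-46 + 64\right) \left(\left(-4\right) 1 + 4\right) = 120 + 18 \left(-4 + 4\right) = 120 + 18 \cdot 0 = 120 + 0 = 120$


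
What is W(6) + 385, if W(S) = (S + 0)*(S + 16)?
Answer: 517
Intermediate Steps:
W(S) = S*(16 + S)
W(6) + 385 = 6*(16 + 6) + 385 = 6*22 + 385 = 132 + 385 = 517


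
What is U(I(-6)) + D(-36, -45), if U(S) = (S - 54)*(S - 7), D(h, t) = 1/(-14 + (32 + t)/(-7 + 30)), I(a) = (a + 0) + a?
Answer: 420067/335 ≈ 1253.9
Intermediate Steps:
I(a) = 2*a (I(a) = a + a = 2*a)
D(h, t) = 1/(-290/23 + t/23) (D(h, t) = 1/(-14 + (32 + t)/23) = 1/(-14 + (32 + t)*(1/23)) = 1/(-14 + (32/23 + t/23)) = 1/(-290/23 + t/23))
U(S) = (-54 + S)*(-7 + S)
U(I(-6)) + D(-36, -45) = (378 + (2*(-6))² - 122*(-6)) + 23/(-290 - 45) = (378 + (-12)² - 61*(-12)) + 23/(-335) = (378 + 144 + 732) + 23*(-1/335) = 1254 - 23/335 = 420067/335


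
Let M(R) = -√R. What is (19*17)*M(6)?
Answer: -323*√6 ≈ -791.19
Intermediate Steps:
(19*17)*M(6) = (19*17)*(-√6) = 323*(-√6) = -323*√6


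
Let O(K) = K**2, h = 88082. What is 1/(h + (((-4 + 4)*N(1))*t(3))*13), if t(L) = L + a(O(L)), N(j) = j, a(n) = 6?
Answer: 1/88082 ≈ 1.1353e-5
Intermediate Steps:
t(L) = 6 + L (t(L) = L + 6 = 6 + L)
1/(h + (((-4 + 4)*N(1))*t(3))*13) = 1/(88082 + (((-4 + 4)*1)*(6 + 3))*13) = 1/(88082 + ((0*1)*9)*13) = 1/(88082 + (0*9)*13) = 1/(88082 + 0*13) = 1/(88082 + 0) = 1/88082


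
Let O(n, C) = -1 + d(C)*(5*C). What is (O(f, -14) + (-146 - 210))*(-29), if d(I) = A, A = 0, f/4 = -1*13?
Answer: 10353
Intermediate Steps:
f = -52 (f = 4*(-1*13) = 4*(-13) = -52)
d(I) = 0
O(n, C) = -1 (O(n, C) = -1 + 0*(5*C) = -1 + 0 = -1)
(O(f, -14) + (-146 - 210))*(-29) = (-1 + (-146 - 210))*(-29) = (-1 - 356)*(-29) = -357*(-29) = 10353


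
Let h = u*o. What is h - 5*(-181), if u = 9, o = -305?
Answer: -1840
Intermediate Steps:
h = -2745 (h = 9*(-305) = -2745)
h - 5*(-181) = -2745 - 5*(-181) = -2745 - 1*(-905) = -2745 + 905 = -1840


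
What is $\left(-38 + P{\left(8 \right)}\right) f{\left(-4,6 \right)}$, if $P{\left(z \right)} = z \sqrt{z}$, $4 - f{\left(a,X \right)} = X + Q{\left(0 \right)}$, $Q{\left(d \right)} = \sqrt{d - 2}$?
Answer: $76 - 32 i + \sqrt{2} \left(-32 + 38 i\right) \approx 30.745 + 21.74 i$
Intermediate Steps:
$Q{\left(d \right)} = \sqrt{-2 + d}$
$f{\left(a,X \right)} = 4 - X - i \sqrt{2}$ ($f{\left(a,X \right)} = 4 - \left(X + \sqrt{-2 + 0}\right) = 4 - \left(X + \sqrt{-2}\right) = 4 - \left(X + i \sqrt{2}\right) = 4 - X - i \sqrt{2}$)
$P{\left(z \right)} = z^{\frac{3}{2}}$
$\left(-38 + P{\left(8 \right)}\right) f{\left(-4,6 \right)} = \left(-38 + 8^{\frac{3}{2}}\right) \left(4 - 6 - i \sqrt{2}\right) = \left(-38 + 16 \sqrt{2}\right) \left(4 - 6 - i \sqrt{2}\right) = \left(-38 + 16 \sqrt{2}\right) \left(-2 - i \sqrt{2}\right)$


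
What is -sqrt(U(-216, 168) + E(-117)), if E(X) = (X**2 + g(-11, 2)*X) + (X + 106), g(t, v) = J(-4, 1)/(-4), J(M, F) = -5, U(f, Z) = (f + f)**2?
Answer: -sqrt(800623)/2 ≈ -447.39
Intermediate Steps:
U(f, Z) = 4*f**2 (U(f, Z) = (2*f)**2 = 4*f**2)
g(t, v) = 5/4 (g(t, v) = -5/(-4) = -5*(-1/4) = 5/4)
E(X) = 106 + X**2 + 9*X/4 (E(X) = (X**2 + 5*X/4) + (X + 106) = (X**2 + 5*X/4) + (106 + X) = 106 + X**2 + 9*X/4)
-sqrt(U(-216, 168) + E(-117)) = -sqrt(4*(-216)**2 + (106 + (-117)**2 + (9/4)*(-117))) = -sqrt(4*46656 + (106 + 13689 - 1053/4)) = -sqrt(186624 + 54127/4) = -sqrt(800623/4) = -sqrt(800623)/2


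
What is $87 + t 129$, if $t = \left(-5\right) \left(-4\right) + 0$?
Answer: $2667$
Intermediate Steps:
$t = 20$ ($t = 20 + 0 = 20$)
$87 + t 129 = 87 + 20 \cdot 129 = 87 + 2580 = 2667$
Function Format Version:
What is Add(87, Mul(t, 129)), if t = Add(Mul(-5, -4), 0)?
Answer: 2667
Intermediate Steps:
t = 20 (t = Add(20, 0) = 20)
Add(87, Mul(t, 129)) = Add(87, Mul(20, 129)) = Add(87, 2580) = 2667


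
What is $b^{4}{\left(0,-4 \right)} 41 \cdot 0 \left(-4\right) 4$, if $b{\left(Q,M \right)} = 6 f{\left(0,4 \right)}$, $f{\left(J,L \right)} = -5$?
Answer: $0$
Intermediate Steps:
$b{\left(Q,M \right)} = -30$ ($b{\left(Q,M \right)} = 6 \left(-5\right) = -30$)
$b^{4}{\left(0,-4 \right)} 41 \cdot 0 \left(-4\right) 4 = \left(-30\right)^{4} \cdot 41 \cdot 0 \left(-4\right) 4 = 810000 \cdot 41 \cdot 0 \cdot 4 = 33210000 \cdot 0 = 0$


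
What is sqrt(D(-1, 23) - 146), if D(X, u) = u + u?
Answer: 10*I ≈ 10.0*I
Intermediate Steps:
D(X, u) = 2*u
sqrt(D(-1, 23) - 146) = sqrt(2*23 - 146) = sqrt(46 - 146) = sqrt(-100) = 10*I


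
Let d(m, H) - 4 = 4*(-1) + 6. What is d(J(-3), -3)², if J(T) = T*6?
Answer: 36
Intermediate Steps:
J(T) = 6*T
d(m, H) = 6 (d(m, H) = 4 + (4*(-1) + 6) = 4 + (-4 + 6) = 4 + 2 = 6)
d(J(-3), -3)² = 6² = 36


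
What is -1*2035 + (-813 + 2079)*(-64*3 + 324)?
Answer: 165077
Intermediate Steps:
-1*2035 + (-813 + 2079)*(-64*3 + 324) = -2035 + 1266*(-192 + 324) = -2035 + 1266*132 = -2035 + 167112 = 165077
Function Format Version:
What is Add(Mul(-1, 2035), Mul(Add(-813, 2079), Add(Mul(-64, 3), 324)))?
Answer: 165077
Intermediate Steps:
Add(Mul(-1, 2035), Mul(Add(-813, 2079), Add(Mul(-64, 3), 324))) = Add(-2035, Mul(1266, Add(-192, 324))) = Add(-2035, Mul(1266, 132)) = Add(-2035, 167112) = 165077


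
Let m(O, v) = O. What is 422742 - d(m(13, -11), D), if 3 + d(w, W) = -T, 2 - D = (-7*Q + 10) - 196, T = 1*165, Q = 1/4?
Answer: 422910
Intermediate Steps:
Q = ¼ ≈ 0.25000
T = 165
D = 759/4 (D = 2 - ((-7*¼ + 10) - 196) = 2 - ((-7/4 + 10) - 196) = 2 - (33/4 - 196) = 2 - 1*(-751/4) = 2 + 751/4 = 759/4 ≈ 189.75)
d(w, W) = -168 (d(w, W) = -3 - 1*165 = -3 - 165 = -168)
422742 - d(m(13, -11), D) = 422742 - 1*(-168) = 422742 + 168 = 422910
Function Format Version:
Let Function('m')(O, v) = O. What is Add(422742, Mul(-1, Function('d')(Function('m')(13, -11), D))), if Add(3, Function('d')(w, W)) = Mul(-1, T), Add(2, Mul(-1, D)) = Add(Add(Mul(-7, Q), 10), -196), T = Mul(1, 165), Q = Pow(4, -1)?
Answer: 422910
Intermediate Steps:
Q = Rational(1, 4) ≈ 0.25000
T = 165
D = Rational(759, 4) (D = Add(2, Mul(-1, Add(Add(Mul(-7, Rational(1, 4)), 10), -196))) = Add(2, Mul(-1, Add(Add(Rational(-7, 4), 10), -196))) = Add(2, Mul(-1, Add(Rational(33, 4), -196))) = Add(2, Mul(-1, Rational(-751, 4))) = Add(2, Rational(751, 4)) = Rational(759, 4) ≈ 189.75)
Function('d')(w, W) = -168 (Function('d')(w, W) = Add(-3, Mul(-1, 165)) = Add(-3, -165) = -168)
Add(422742, Mul(-1, Function('d')(Function('m')(13, -11), D))) = Add(422742, Mul(-1, -168)) = Add(422742, 168) = 422910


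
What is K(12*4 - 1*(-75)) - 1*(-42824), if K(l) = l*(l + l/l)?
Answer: 58076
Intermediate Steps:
K(l) = l*(1 + l) (K(l) = l*(l + 1) = l*(1 + l))
K(12*4 - 1*(-75)) - 1*(-42824) = (12*4 - 1*(-75))*(1 + (12*4 - 1*(-75))) - 1*(-42824) = (48 + 75)*(1 + (48 + 75)) + 42824 = 123*(1 + 123) + 42824 = 123*124 + 42824 = 15252 + 42824 = 58076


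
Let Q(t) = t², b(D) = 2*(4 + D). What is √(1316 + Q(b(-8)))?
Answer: 2*√345 ≈ 37.148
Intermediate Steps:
b(D) = 8 + 2*D
√(1316 + Q(b(-8))) = √(1316 + (8 + 2*(-8))²) = √(1316 + (8 - 16)²) = √(1316 + (-8)²) = √(1316 + 64) = √1380 = 2*√345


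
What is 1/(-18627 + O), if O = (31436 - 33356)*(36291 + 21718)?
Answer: -1/111395907 ≈ -8.9770e-9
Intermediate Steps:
O = -111377280 (O = -1920*58009 = -111377280)
1/(-18627 + O) = 1/(-18627 - 111377280) = 1/(-111395907) = -1/111395907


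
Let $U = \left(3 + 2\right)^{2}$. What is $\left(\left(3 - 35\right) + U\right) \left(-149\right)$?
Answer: $1043$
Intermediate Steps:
$U = 25$ ($U = 5^{2} = 25$)
$\left(\left(3 - 35\right) + U\right) \left(-149\right) = \left(\left(3 - 35\right) + 25\right) \left(-149\right) = \left(-32 + 25\right) \left(-149\right) = \left(-7\right) \left(-149\right) = 1043$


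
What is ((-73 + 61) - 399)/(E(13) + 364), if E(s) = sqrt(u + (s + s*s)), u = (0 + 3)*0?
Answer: -822/727 + 411*sqrt(182)/132314 ≈ -1.0888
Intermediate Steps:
u = 0 (u = 3*0 = 0)
E(s) = sqrt(s + s**2) (E(s) = sqrt(0 + (s + s*s)) = sqrt(0 + (s + s**2)) = sqrt(s + s**2))
((-73 + 61) - 399)/(E(13) + 364) = ((-73 + 61) - 399)/(sqrt(13*(1 + 13)) + 364) = (-12 - 399)/(sqrt(13*14) + 364) = -411/(sqrt(182) + 364) = -411/(364 + sqrt(182))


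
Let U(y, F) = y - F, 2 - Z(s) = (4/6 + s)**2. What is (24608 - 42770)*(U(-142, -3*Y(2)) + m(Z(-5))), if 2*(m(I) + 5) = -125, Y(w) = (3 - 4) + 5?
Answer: 3586995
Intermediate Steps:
Y(w) = 4 (Y(w) = -1 + 5 = 4)
Z(s) = 2 - (2/3 + s)**2 (Z(s) = 2 - (4/6 + s)**2 = 2 - (4*(1/6) + s)**2 = 2 - (2/3 + s)**2)
m(I) = -135/2 (m(I) = -5 + (1/2)*(-125) = -5 - 125/2 = -135/2)
(24608 - 42770)*(U(-142, -3*Y(2)) + m(Z(-5))) = (24608 - 42770)*((-142 - (-3)*4) - 135/2) = -18162*((-142 - 1*(-12)) - 135/2) = -18162*((-142 + 12) - 135/2) = -18162*(-130 - 135/2) = -18162*(-395/2) = 3586995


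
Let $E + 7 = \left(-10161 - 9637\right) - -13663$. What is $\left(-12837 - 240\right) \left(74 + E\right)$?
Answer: $79351236$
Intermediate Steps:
$E = -6142$ ($E = -7 - 6135 = -6142$)
$\left(-12837 - 240\right) \left(74 + E\right) = \left(-12837 - 240\right) \left(74 - 6142\right) = \left(-13077\right) \left(-6068\right) = 79351236$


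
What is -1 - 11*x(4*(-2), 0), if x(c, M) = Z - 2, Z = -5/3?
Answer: 118/3 ≈ 39.333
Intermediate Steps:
Z = -5/3 (Z = -5*⅓ = -5/3 ≈ -1.6667)
x(c, M) = -11/3 (x(c, M) = -5/3 - 2 = -11/3)
-1 - 11*x(4*(-2), 0) = -1 - 11*(-11/3) = -1 + 121/3 = 118/3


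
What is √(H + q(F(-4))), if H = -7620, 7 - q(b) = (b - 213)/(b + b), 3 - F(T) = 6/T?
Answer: I*√273234/6 ≈ 87.12*I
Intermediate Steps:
F(T) = 3 - 6/T
q(b) = 7 - (-213 + b)/(2*b) (q(b) = 7 - (b - 213)/(b + b) = 7 - (-213 + b)/(2*b))
√(H + q(F(-4))) = √(-7620 + (213 + 13*(3 - 6/(-4)))/(2*(3 - 6/(-4)))) = √(-7620 + (213 + 13*(3 - 6*(-¼)))/(2*(3 - 6*(-¼)))) = √(-7620 + (213 + 13*(3 + 3/2))/(2*(3 + 3/2))) = √(-7620 + (213 + 13*(9/2))/(2*(9/2))) = √(-7620 + (½)*(2/9)*(213 + 117/2)) = √(-7620 + (½)*(2/9)*(543/2)) = √(-7620 + 181/6) = √(-45539/6) = I*√273234/6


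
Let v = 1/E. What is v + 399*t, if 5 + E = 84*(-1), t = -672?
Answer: -23863393/89 ≈ -2.6813e+5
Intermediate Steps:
E = -89 (E = -5 + 84*(-1) = -5 - 84 = -89)
v = -1/89 (v = 1/(-89) = -1/89 ≈ -0.011236)
v + 399*t = -1/89 + 399*(-672) = -1/89 - 268128 = -23863393/89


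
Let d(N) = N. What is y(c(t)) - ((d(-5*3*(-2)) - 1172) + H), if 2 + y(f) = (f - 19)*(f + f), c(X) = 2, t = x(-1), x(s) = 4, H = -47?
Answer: 1119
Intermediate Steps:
t = 4
y(f) = -2 + 2*f*(-19 + f) (y(f) = -2 + (f - 19)*(f + f) = -2 + (-19 + f)*(2*f) = -2 + 2*f*(-19 + f))
y(c(t)) - ((d(-5*3*(-2)) - 1172) + H) = (-2 - 38*2 + 2*2²) - ((-5*3*(-2) - 1172) - 47) = (-2 - 76 + 2*4) - ((-15*(-2) - 1172) - 47) = (-2 - 76 + 8) - ((30 - 1172) - 47) = -70 - (-1142 - 47) = -70 - 1*(-1189) = -70 + 1189 = 1119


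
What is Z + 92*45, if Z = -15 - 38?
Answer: 4087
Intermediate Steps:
Z = -53
Z + 92*45 = -53 + 92*45 = -53 + 4140 = 4087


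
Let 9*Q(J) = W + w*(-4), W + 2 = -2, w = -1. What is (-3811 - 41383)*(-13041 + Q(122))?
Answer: 589374954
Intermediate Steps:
W = -4 (W = -2 - 2 = -4)
Q(J) = 0 (Q(J) = (-4 - 1*(-4))/9 = (-4 + 4)/9 = (⅑)*0 = 0)
(-3811 - 41383)*(-13041 + Q(122)) = (-3811 - 41383)*(-13041 + 0) = -45194*(-13041) = 589374954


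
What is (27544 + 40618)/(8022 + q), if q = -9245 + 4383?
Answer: 34081/1580 ≈ 21.570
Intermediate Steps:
q = -4862
(27544 + 40618)/(8022 + q) = (27544 + 40618)/(8022 - 4862) = 68162/3160 = 68162*(1/3160) = 34081/1580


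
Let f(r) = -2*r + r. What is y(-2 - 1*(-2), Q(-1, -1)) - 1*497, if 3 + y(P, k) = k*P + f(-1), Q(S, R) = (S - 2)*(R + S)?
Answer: -499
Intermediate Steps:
Q(S, R) = (-2 + S)*(R + S)
f(r) = -r
y(P, k) = -2 + P*k (y(P, k) = -3 + (k*P - 1*(-1)) = -3 + (P*k + 1) = -3 + (1 + P*k) = -2 + P*k)
y(-2 - 1*(-2), Q(-1, -1)) - 1*497 = (-2 + (-2 - 1*(-2))*((-1)² - 2*(-1) - 2*(-1) - 1*(-1))) - 1*497 = (-2 + (-2 + 2)*(1 + 2 + 2 + 1)) - 497 = (-2 + 0*6) - 497 = (-2 + 0) - 497 = -2 - 497 = -499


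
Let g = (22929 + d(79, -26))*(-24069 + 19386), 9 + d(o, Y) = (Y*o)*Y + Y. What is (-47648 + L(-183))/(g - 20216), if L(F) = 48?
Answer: 136/1020925 ≈ 0.00013321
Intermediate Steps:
d(o, Y) = -9 + Y + o*Y**2 (d(o, Y) = -9 + ((Y*o)*Y + Y) = -9 + (o*Y**2 + Y) = -9 + (Y + o*Y**2) = -9 + Y + o*Y**2)
g = -357303534 (g = (22929 + (-9 - 26 + 79*(-26)**2))*(-24069 + 19386) = (22929 + (-9 - 26 + 79*676))*(-4683) = (22929 + (-9 - 26 + 53404))*(-4683) = (22929 + 53369)*(-4683) = 76298*(-4683) = -357303534)
(-47648 + L(-183))/(g - 20216) = (-47648 + 48)/(-357303534 - 20216) = -47600/(-357323750) = -47600*(-1/357323750) = 136/1020925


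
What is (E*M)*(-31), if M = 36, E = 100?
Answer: -111600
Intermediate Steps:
(E*M)*(-31) = (100*36)*(-31) = 3600*(-31) = -111600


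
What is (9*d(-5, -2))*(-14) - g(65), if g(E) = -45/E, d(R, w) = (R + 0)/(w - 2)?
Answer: -4077/26 ≈ -156.81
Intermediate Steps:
d(R, w) = R/(-2 + w)
(9*d(-5, -2))*(-14) - g(65) = (9*(-5/(-2 - 2)))*(-14) - (-45)/65 = (9*(-5/(-4)))*(-14) - (-45)/65 = (9*(-5*(-¼)))*(-14) - 1*(-9/13) = (9*(5/4))*(-14) + 9/13 = (45/4)*(-14) + 9/13 = -315/2 + 9/13 = -4077/26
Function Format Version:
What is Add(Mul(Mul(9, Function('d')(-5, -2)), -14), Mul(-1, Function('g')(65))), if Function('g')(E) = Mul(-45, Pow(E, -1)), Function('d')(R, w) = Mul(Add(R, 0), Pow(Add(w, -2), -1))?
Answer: Rational(-4077, 26) ≈ -156.81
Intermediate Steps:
Function('d')(R, w) = Mul(R, Pow(Add(-2, w), -1))
Add(Mul(Mul(9, Function('d')(-5, -2)), -14), Mul(-1, Function('g')(65))) = Add(Mul(Mul(9, Mul(-5, Pow(Add(-2, -2), -1))), -14), Mul(-1, Mul(-45, Pow(65, -1)))) = Add(Mul(Mul(9, Mul(-5, Pow(-4, -1))), -14), Mul(-1, Mul(-45, Rational(1, 65)))) = Add(Mul(Mul(9, Mul(-5, Rational(-1, 4))), -14), Mul(-1, Rational(-9, 13))) = Add(Mul(Mul(9, Rational(5, 4)), -14), Rational(9, 13)) = Add(Mul(Rational(45, 4), -14), Rational(9, 13)) = Add(Rational(-315, 2), Rational(9, 13)) = Rational(-4077, 26)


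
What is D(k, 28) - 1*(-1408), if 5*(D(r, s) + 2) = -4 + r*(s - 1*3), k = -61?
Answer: 5501/5 ≈ 1100.2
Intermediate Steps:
D(r, s) = -14/5 + r*(-3 + s)/5 (D(r, s) = -2 + (-4 + r*(s - 1*3))/5 = -2 + (-4 + r*(s - 3))/5 = -2 + (-4 + r*(-3 + s))/5 = -2 + (-⅘ + r*(-3 + s)/5) = -14/5 + r*(-3 + s)/5)
D(k, 28) - 1*(-1408) = (-14/5 - ⅗*(-61) + (⅕)*(-61)*28) - 1*(-1408) = (-14/5 + 183/5 - 1708/5) + 1408 = -1539/5 + 1408 = 5501/5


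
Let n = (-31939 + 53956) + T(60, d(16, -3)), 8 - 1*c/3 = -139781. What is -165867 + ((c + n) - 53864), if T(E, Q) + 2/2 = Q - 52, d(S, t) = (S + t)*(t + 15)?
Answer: 221756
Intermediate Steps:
c = 419367 (c = 24 - 3*(-139781) = 24 + 419343 = 419367)
d(S, t) = (15 + t)*(S + t) (d(S, t) = (S + t)*(15 + t) = (15 + t)*(S + t))
T(E, Q) = -53 + Q (T(E, Q) = -1 + (Q - 52) = -1 + (-52 + Q) = -53 + Q)
n = 22120 (n = (-31939 + 53956) + (-53 + ((-3)² + 15*16 + 15*(-3) + 16*(-3))) = 22017 + (-53 + (9 + 240 - 45 - 48)) = 22017 + (-53 + 156) = 22017 + 103 = 22120)
-165867 + ((c + n) - 53864) = -165867 + ((419367 + 22120) - 53864) = -165867 + (441487 - 53864) = -165867 + 387623 = 221756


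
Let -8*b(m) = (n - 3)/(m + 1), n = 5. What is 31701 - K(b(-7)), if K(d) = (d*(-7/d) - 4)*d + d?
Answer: 380417/12 ≈ 31701.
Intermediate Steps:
b(m) = -1/(4*(1 + m)) (b(m) = -(5 - 3)/(8*(m + 1)) = -1/(4*(1 + m)))
K(d) = -10*d (K(d) = (-7 - 4)*d + d = -11*d + d = -10*d)
31701 - K(b(-7)) = 31701 - (-10)*(-1/(4 + 4*(-7))) = 31701 - (-10)*(-1/(4 - 28)) = 31701 - (-10)*(-1/(-24)) = 31701 - (-10)*(-1*(-1/24)) = 31701 - (-10)/24 = 31701 - 1*(-5/12) = 31701 + 5/12 = 380417/12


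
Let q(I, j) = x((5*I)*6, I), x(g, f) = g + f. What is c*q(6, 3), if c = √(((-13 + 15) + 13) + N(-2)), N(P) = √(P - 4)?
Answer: 186*√(15 + I*√6) ≈ 722.76 + 58.625*I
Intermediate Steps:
x(g, f) = f + g
N(P) = √(-4 + P)
q(I, j) = 31*I (q(I, j) = I + (5*I)*6 = I + 30*I = 31*I)
c = √(15 + I*√6) (c = √(((-13 + 15) + 13) + √(-4 - 2)) = √((2 + 13) + √(-6)) = √(15 + I*√6) ≈ 3.8858 + 0.31519*I)
c*q(6, 3) = √(15 + I*√6)*(31*6) = √(15 + I*√6)*186 = 186*√(15 + I*√6)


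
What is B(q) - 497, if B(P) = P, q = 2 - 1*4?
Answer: -499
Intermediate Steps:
q = -2 (q = 2 - 4 = -2)
B(q) - 497 = -2 - 497 = -499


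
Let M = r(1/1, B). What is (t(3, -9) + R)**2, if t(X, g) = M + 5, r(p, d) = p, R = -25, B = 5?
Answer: 361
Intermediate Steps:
M = 1 (M = 1/1 = 1)
t(X, g) = 6 (t(X, g) = 1 + 5 = 6)
(t(3, -9) + R)**2 = (6 - 25)**2 = (-19)**2 = 361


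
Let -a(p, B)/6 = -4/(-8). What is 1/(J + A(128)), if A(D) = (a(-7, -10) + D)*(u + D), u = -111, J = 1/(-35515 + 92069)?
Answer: 56554/120177251 ≈ 0.00047059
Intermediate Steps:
J = 1/56554 ≈ 1.7682e-5
a(p, B) = -3 (a(p, B) = -(-24)/(-8) = -(-24)*(-1)/8 = -6*½ = -3)
A(D) = (-111 + D)*(-3 + D) (A(D) = (-3 + D)*(-111 + D) = (-111 + D)*(-3 + D))
1/(J + A(128)) = 1/(1/56554 + (333 + 128² - 114*128)) = 1/(1/56554 + (333 + 16384 - 14592)) = 1/(1/56554 + 2125) = 1/(120177251/56554) = 56554/120177251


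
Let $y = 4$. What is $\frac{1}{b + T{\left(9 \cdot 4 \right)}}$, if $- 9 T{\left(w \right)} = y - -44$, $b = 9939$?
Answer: $\frac{3}{29801} \approx 0.00010067$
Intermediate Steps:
$T{\left(w \right)} = - \frac{16}{3}$ ($T{\left(w \right)} = - \frac{4 - -44}{9} = - \frac{4 + 44}{9} = \left(- \frac{1}{9}\right) 48 = - \frac{16}{3}$)
$\frac{1}{b + T{\left(9 \cdot 4 \right)}} = \frac{1}{9939 - \frac{16}{3}} = \frac{1}{\frac{29801}{3}} = \frac{3}{29801}$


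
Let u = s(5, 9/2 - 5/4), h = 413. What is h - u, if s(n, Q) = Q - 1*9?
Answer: 1675/4 ≈ 418.75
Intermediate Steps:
s(n, Q) = -9 + Q (s(n, Q) = Q - 9 = -9 + Q)
u = -23/4 (u = -9 + (9/2 - 5/4) = -9 + 13/4 = -23/4 ≈ -5.7500)
h - u = 413 - 1*(-23/4) = 413 + 23/4 = 1675/4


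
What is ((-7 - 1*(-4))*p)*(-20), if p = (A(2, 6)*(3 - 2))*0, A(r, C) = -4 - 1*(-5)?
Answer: 0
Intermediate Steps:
A(r, C) = 1 (A(r, C) = -4 + 5 = 1)
p = 0 (p = (1*(3 - 2))*0 = (1*1)*0 = 1*0 = 0)
((-7 - 1*(-4))*p)*(-20) = ((-7 - 1*(-4))*0)*(-20) = ((-7 + 4)*0)*(-20) = -3*0*(-20) = 0*(-20) = 0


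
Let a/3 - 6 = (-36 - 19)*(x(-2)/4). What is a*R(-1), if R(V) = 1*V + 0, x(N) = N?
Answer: -201/2 ≈ -100.50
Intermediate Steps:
R(V) = V (R(V) = V + 0 = V)
a = 201/2 (a = 18 + 3*((-36 - 19)*(-2/4)) = 18 + 3*(-(-110)/4) = 18 + 3*(-55*(-1/2)) = 18 + 3*(55/2) = 18 + 165/2 = 201/2 ≈ 100.50)
a*R(-1) = (201/2)*(-1) = -201/2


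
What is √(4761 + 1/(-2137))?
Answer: 4*√1358899067/2137 ≈ 69.000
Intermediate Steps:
√(4761 + 1/(-2137)) = √(4761 - 1/2137) = √(10174256/2137) = 4*√1358899067/2137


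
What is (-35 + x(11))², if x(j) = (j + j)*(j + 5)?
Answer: 100489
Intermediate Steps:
x(j) = 2*j*(5 + j) (x(j) = (2*j)*(5 + j) = 2*j*(5 + j))
(-35 + x(11))² = (-35 + 2*11*(5 + 11))² = (-35 + 2*11*16)² = (-35 + 352)² = 317² = 100489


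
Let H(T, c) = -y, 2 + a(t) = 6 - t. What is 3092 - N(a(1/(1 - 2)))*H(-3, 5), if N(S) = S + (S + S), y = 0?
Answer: 3092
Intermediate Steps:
a(t) = 4 - t (a(t) = -2 + (6 - t) = 4 - t)
N(S) = 3*S (N(S) = S + 2*S = 3*S)
H(T, c) = 0 (H(T, c) = -1*0 = 0)
3092 - N(a(1/(1 - 2)))*H(-3, 5) = 3092 - 3*(4 - 1/(1 - 2))*0 = 3092 - 3*(4 - 1/(-1))*0 = 3092 - 3*(4 - 1*(-1))*0 = 3092 - 3*(4 + 1)*0 = 3092 - 3*5*0 = 3092 - 15*0 = 3092 - 1*0 = 3092 + 0 = 3092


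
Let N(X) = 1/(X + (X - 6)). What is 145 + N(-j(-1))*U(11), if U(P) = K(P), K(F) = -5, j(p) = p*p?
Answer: 1165/8 ≈ 145.63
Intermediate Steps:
j(p) = p²
U(P) = -5
N(X) = 1/(-6 + 2*X) (N(X) = 1/(X + (-6 + X)) = 1/(-6 + 2*X))
145 + N(-j(-1))*U(11) = 145 + (1/(2*(-3 - 1*(-1)²)))*(-5) = 145 + (1/(2*(-3 - 1*1)))*(-5) = 145 + (1/(2*(-3 - 1)))*(-5) = 145 + ((½)/(-4))*(-5) = 145 + ((½)*(-¼))*(-5) = 145 - ⅛*(-5) = 145 + 5/8 = 1165/8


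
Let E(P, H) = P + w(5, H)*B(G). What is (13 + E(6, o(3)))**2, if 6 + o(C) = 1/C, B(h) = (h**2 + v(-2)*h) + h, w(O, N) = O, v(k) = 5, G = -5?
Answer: 36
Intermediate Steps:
B(h) = h**2 + 6*h (B(h) = (h**2 + 5*h) + h = h**2 + 6*h)
o(C) = -6 + 1/C
E(P, H) = -25 + P (E(P, H) = P + 5*(-5*(6 - 5)) = P + 5*(-5*1) = P + 5*(-5) = P - 25 = -25 + P)
(13 + E(6, o(3)))**2 = (13 + (-25 + 6))**2 = (13 - 19)**2 = (-6)**2 = 36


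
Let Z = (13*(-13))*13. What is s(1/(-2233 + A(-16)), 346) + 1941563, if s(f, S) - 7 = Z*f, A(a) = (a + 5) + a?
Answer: 4387950397/2260 ≈ 1.9416e+6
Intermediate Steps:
A(a) = 5 + 2*a (A(a) = (5 + a) + a = 5 + 2*a)
Z = -2197 (Z = -169*13 = -2197)
s(f, S) = 7 - 2197*f
s(1/(-2233 + A(-16)), 346) + 1941563 = (7 - 2197/(-2233 + (5 + 2*(-16)))) + 1941563 = (7 - 2197/(-2233 + (5 - 32))) + 1941563 = (7 - 2197/(-2233 - 27)) + 1941563 = (7 - 2197/(-2260)) + 1941563 = (7 - 2197*(-1/2260)) + 1941563 = (7 + 2197/2260) + 1941563 = 18017/2260 + 1941563 = 4387950397/2260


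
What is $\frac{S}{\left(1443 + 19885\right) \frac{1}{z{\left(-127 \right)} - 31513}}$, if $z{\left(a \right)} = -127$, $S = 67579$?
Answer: $- \frac{267274945}{2666} \approx -1.0025 \cdot 10^{5}$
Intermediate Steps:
$\frac{S}{\left(1443 + 19885\right) \frac{1}{z{\left(-127 \right)} - 31513}} = \frac{67579}{\left(1443 + 19885\right) \frac{1}{-127 - 31513}} = \frac{67579}{21328 \frac{1}{-31640}} = \frac{67579}{21328 \left(- \frac{1}{31640}\right)} = \frac{67579}{- \frac{2666}{3955}} = 67579 \left(- \frac{3955}{2666}\right) = - \frac{267274945}{2666}$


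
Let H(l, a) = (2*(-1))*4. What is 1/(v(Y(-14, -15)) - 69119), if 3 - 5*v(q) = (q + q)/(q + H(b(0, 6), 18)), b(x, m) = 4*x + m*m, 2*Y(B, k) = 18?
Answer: -1/69122 ≈ -1.4467e-5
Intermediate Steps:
Y(B, k) = 9 (Y(B, k) = (½)*18 = 9)
b(x, m) = m² + 4*x (b(x, m) = 4*x + m² = m² + 4*x)
H(l, a) = -8 (H(l, a) = -2*4 = -8)
v(q) = ⅗ - 2*q/(5*(-8 + q)) (v(q) = ⅗ - (q + q)/(5*(q - 8)) = ⅗ - 2*q/(5*(-8 + q)))
1/(v(Y(-14, -15)) - 69119) = 1/((-24 + 9)/(5*(-8 + 9)) - 69119) = 1/((⅕)*(-15)/1 - 69119) = 1/((⅕)*1*(-15) - 69119) = 1/(-3 - 69119) = 1/(-69122) = -1/69122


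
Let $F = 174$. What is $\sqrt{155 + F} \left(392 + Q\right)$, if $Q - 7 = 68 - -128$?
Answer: $595 \sqrt{329} \approx 10792.0$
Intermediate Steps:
$Q = 203$ ($Q = 7 + \left(68 - -128\right) = 7 + \left(68 + 128\right) = 7 + 196 = 203$)
$\sqrt{155 + F} \left(392 + Q\right) = \sqrt{155 + 174} \left(392 + 203\right) = \sqrt{329} \cdot 595 = 595 \sqrt{329}$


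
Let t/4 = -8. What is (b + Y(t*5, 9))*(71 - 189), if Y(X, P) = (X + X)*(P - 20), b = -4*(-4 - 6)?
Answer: -420080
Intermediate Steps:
b = 40 (b = -4*(-10) = 40)
t = -32 (t = 4*(-8) = -32)
Y(X, P) = 2*X*(-20 + P) (Y(X, P) = (2*X)*(-20 + P) = 2*X*(-20 + P))
(b + Y(t*5, 9))*(71 - 189) = (40 + 2*(-32*5)*(-20 + 9))*(71 - 189) = (40 + 2*(-160)*(-11))*(-118) = (40 + 3520)*(-118) = 3560*(-118) = -420080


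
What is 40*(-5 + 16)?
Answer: 440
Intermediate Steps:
40*(-5 + 16) = 40*11 = 440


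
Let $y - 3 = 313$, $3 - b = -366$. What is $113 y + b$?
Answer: $36077$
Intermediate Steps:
$b = 369$ ($b = 3 - -366 = 3 + 366 = 369$)
$y = 316$ ($y = 3 + 313 = 316$)
$113 y + b = 113 \cdot 316 + 369 = 35708 + 369 = 36077$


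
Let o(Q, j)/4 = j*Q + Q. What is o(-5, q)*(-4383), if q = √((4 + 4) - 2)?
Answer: 87660 + 87660*√6 ≈ 3.0238e+5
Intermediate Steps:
q = √6 (q = √(8 - 2) = √6 ≈ 2.4495)
o(Q, j) = 4*Q + 4*Q*j (o(Q, j) = 4*(j*Q + Q) = 4*(Q*j + Q) = 4*(Q + Q*j) = 4*Q + 4*Q*j)
o(-5, q)*(-4383) = (4*(-5)*(1 + √6))*(-4383) = (-20 - 20*√6)*(-4383) = 87660 + 87660*√6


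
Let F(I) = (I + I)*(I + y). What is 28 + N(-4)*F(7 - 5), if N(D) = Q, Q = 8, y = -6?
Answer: -100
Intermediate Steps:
F(I) = 2*I*(-6 + I) (F(I) = (I + I)*(I - 6) = (2*I)*(-6 + I) = 2*I*(-6 + I))
N(D) = 8
28 + N(-4)*F(7 - 5) = 28 + 8*(2*(7 - 5)*(-6 + (7 - 5))) = 28 + 8*(2*2*(-6 + 2)) = 28 + 8*(2*2*(-4)) = 28 + 8*(-16) = 28 - 128 = -100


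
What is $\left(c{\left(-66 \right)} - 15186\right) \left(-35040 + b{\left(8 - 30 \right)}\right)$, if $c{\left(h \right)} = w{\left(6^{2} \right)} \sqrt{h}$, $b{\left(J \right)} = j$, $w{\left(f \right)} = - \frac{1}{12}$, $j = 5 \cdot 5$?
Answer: $531737790 + \frac{35015 i \sqrt{66}}{12} \approx 5.3174 \cdot 10^{8} + 23705.0 i$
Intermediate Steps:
$j = 25$
$w{\left(f \right)} = - \frac{1}{12}$ ($w{\left(f \right)} = \left(-1\right) \frac{1}{12} = - \frac{1}{12}$)
$b{\left(J \right)} = 25$
$c{\left(h \right)} = - \frac{\sqrt{h}}{12}$
$\left(c{\left(-66 \right)} - 15186\right) \left(-35040 + b{\left(8 - 30 \right)}\right) = \left(- \frac{\sqrt{-66}}{12} - 15186\right) \left(-35040 + 25\right) = \left(- \frac{i \sqrt{66}}{12} - 15186\right) \left(-35015\right) = \left(-15186 - \frac{i \sqrt{66}}{12}\right) \left(-35015\right) = 531737790 + \frac{35015 i \sqrt{66}}{12}$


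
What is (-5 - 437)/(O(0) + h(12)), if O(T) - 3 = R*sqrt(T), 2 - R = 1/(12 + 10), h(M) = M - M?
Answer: -442/3 ≈ -147.33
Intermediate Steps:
h(M) = 0
R = 43/22 (R = 2 - 1/(12 + 10) = 2 - 1/22 = 43/22 ≈ 1.9545)
O(T) = 3 + 43*sqrt(T)/22
(-5 - 437)/(O(0) + h(12)) = (-5 - 437)/((3 + 43*sqrt(0)/22) + 0) = -442/((3 + (43/22)*0) + 0) = -442/((3 + 0) + 0) = -442/(3 + 0) = -442/3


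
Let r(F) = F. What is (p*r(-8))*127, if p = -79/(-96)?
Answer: -10033/12 ≈ -836.08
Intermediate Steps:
p = 79/96 (p = -79*(-1/96) = 79/96 ≈ 0.82292)
(p*r(-8))*127 = ((79/96)*(-8))*127 = -79/12*127 = -10033/12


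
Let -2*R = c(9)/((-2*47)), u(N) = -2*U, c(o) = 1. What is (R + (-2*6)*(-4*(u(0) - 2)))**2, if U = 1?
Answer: 1302849025/35344 ≈ 36862.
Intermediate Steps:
u(N) = -2 (u(N) = -2*1 = -2)
R = 1/188 (R = -1/(2*((-2*47))) = -1/(2*(-94)) = -(-1)/(2*94) = -1/2*(-1/94) = 1/188 ≈ 0.0053191)
(R + (-2*6)*(-4*(u(0) - 2)))**2 = (1/188 + (-2*6)*(-4*(-2 - 2)))**2 = (1/188 - (-48)*(-4))**2 = (1/188 - 12*16)**2 = (1/188 - 192)**2 = (-36095/188)**2 = 1302849025/35344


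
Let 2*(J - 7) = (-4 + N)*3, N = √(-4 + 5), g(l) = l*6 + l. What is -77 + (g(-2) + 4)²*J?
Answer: 173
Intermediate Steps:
g(l) = 7*l (g(l) = 6*l + l = 7*l)
N = 1 (N = √1 = 1)
J = 5/2 (J = 7 + ((-4 + 1)*3)/2 = 7 + (-3*3)/2 = 7 + (½)*(-9) = 7 - 9/2 = 5/2 ≈ 2.5000)
-77 + (g(-2) + 4)²*J = -77 + (7*(-2) + 4)²*(5/2) = -77 + (-14 + 4)²*(5/2) = -77 + (-10)²*(5/2) = -77 + 100*(5/2) = -77 + 250 = 173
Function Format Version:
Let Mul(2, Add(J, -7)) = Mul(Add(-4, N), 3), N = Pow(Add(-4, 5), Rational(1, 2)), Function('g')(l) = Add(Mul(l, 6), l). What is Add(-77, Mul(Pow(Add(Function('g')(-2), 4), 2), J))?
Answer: 173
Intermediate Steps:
Function('g')(l) = Mul(7, l) (Function('g')(l) = Add(Mul(6, l), l) = Mul(7, l))
N = 1 (N = Pow(1, Rational(1, 2)) = 1)
J = Rational(5, 2) (J = Add(7, Mul(Rational(1, 2), Mul(Add(-4, 1), 3))) = Add(7, Mul(Rational(1, 2), Mul(-3, 3))) = Add(7, Mul(Rational(1, 2), -9)) = Add(7, Rational(-9, 2)) = Rational(5, 2) ≈ 2.5000)
Add(-77, Mul(Pow(Add(Function('g')(-2), 4), 2), J)) = Add(-77, Mul(Pow(Add(Mul(7, -2), 4), 2), Rational(5, 2))) = Add(-77, Mul(Pow(Add(-14, 4), 2), Rational(5, 2))) = Add(-77, Mul(Pow(-10, 2), Rational(5, 2))) = Add(-77, Mul(100, Rational(5, 2))) = Add(-77, 250) = 173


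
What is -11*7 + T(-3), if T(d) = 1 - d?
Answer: -73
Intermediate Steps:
-11*7 + T(-3) = -11*7 + (1 - 1*(-3)) = -77 + (1 + 3) = -77 + 4 = -73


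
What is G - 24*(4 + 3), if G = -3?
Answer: -171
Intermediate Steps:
G - 24*(4 + 3) = -3 - 24*(4 + 3) = -3 - 24*7 = -3 - 12*14 = -3 - 168 = -171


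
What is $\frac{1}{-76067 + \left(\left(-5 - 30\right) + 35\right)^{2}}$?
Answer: $- \frac{1}{76067} \approx -1.3146 \cdot 10^{-5}$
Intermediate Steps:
$\frac{1}{-76067 + \left(\left(-5 - 30\right) + 35\right)^{2}} = \frac{1}{-76067 + \left(-35 + 35\right)^{2}} = \frac{1}{-76067 + 0^{2}} = \frac{1}{-76067 + 0} = \frac{1}{-76067} = - \frac{1}{76067}$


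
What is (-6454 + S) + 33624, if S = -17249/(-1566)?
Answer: 42565469/1566 ≈ 27181.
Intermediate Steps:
S = 17249/1566 (S = -17249*(-1/1566) = 17249/1566 ≈ 11.015)
(-6454 + S) + 33624 = (-6454 + 17249/1566) + 33624 = -10089715/1566 + 33624 = 42565469/1566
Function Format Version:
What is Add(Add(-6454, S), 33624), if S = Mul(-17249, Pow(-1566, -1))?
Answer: Rational(42565469, 1566) ≈ 27181.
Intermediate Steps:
S = Rational(17249, 1566) (S = Mul(-17249, Rational(-1, 1566)) = Rational(17249, 1566) ≈ 11.015)
Add(Add(-6454, S), 33624) = Add(Add(-6454, Rational(17249, 1566)), 33624) = Add(Rational(-10089715, 1566), 33624) = Rational(42565469, 1566)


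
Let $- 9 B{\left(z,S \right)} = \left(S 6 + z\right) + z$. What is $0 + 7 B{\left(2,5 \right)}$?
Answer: $- \frac{238}{9} \approx -26.444$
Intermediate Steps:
$B{\left(z,S \right)} = - \frac{2 S}{3} - \frac{2 z}{9}$ ($B{\left(z,S \right)} = - \frac{\left(S 6 + z\right) + z}{9} = - \frac{\left(6 S + z\right) + z}{9} = - \frac{\left(z + 6 S\right) + z}{9} = - \frac{2 z + 6 S}{9} = - \frac{2 S}{3} - \frac{2 z}{9}$)
$0 + 7 B{\left(2,5 \right)} = 0 + 7 \left(\left(- \frac{2}{3}\right) 5 - \frac{4}{9}\right) = 0 + 7 \left(- \frac{10}{3} - \frac{4}{9}\right) = 0 + 7 \left(- \frac{34}{9}\right) = 0 - \frac{238}{9} = - \frac{238}{9}$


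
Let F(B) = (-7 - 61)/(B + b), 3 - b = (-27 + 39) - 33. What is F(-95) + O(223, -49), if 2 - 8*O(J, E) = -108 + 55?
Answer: 4449/568 ≈ 7.8327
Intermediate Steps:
O(J, E) = 55/8 (O(J, E) = ¼ - (-108 + 55)/8 = ¼ - ⅛*(-53) = ¼ + 53/8 = 55/8)
b = 24 (b = 3 - ((-27 + 39) - 33) = 3 - (12 - 33) = 3 - 1*(-21) = 3 + 21 = 24)
F(B) = -68/(24 + B) (F(B) = (-7 - 61)/(B + 24) = -68/(24 + B))
F(-95) + O(223, -49) = -68/(24 - 95) + 55/8 = -68/(-71) + 55/8 = -68*(-1/71) + 55/8 = 68/71 + 55/8 = 4449/568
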